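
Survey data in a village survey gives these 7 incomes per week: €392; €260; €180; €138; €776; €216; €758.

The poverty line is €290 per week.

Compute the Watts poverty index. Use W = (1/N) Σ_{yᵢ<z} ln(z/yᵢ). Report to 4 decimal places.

0.2319

Below the line: €138, €180, €216, €260 (q = 4 of N = 7).
ln(z/y) terms: ln(290/138) = 0.7426; ln(290/180) = 0.4769; ln(290/216) = 0.2946; ln(290/260) = 0.1092.
W = 1.623353 / 7 = 0.2319.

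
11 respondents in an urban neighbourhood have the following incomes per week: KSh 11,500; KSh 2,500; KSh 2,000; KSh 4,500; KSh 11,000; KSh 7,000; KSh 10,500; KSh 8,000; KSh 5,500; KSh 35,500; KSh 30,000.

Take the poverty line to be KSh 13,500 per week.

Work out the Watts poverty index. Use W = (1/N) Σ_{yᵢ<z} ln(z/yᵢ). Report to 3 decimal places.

0.672

Below the line: KSh 2,000, KSh 2,500, KSh 4,500, KSh 5,500, KSh 7,000, KSh 8,000, KSh 10,500, KSh 11,000, KSh 11,500 (q = 9 of N = 11).
Log gaps: ln(13500/2000) = 1.9095; ln(13500/2500) = 1.6864; ln(13500/4500) = 1.0986; ln(13500/5500) = 0.8979; ln(13500/7000) = 0.6568; ln(13500/8000) = 0.5232; ln(13500/10500) = 0.2513; ln(13500/11000) = 0.2048; ln(13500/11500) = 0.1603.
W = 7.388975 / 11 = 0.672.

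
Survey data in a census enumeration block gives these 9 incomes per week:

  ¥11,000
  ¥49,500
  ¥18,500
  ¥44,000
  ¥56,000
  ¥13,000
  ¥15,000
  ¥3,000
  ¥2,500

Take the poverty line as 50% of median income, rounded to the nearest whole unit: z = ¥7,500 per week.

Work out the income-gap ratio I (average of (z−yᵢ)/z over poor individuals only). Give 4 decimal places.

0.6333

Below z: ¥2,500, ¥3,000 (q = 2 of N = 9).
Shortfall ratios (z−y)/z: 0.6667, 0.6000; sum = 1.266667.
I averages over the q = 2 poor units only: 1.266667 / 2 = 0.6333.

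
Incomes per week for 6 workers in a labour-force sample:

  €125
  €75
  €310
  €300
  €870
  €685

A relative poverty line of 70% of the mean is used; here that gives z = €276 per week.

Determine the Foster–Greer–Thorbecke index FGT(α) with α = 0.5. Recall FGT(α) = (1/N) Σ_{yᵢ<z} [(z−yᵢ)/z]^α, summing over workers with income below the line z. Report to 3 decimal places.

Below z: €75, €125 (q = 2 of N = 6).
Gap ratios (z−y)/z: (276−75)/276 = 0.7283; (276−125)/276 = 0.5471.
Raised to α = 0.5: 0.85338; 0.73966.
Sum = 1.593045; FGT(0.5) = 1.593045 / 6 = 0.266.

0.266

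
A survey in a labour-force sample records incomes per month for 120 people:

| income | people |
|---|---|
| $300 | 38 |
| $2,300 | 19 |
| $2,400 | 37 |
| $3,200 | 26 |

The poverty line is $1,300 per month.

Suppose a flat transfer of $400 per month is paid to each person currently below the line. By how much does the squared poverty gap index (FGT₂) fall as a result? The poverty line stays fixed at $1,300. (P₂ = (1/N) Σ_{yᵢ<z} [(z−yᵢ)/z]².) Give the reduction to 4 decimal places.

0.1199

Before: below the line — 38×$300; squared poverty gap index (FGT₂) = 0.187377.
After the $400 transfer: below the line — 38×$700; squared poverty gap index (FGT₂) = 0.067456.
Reduction = 0.187377 − 0.067456 = 0.1199.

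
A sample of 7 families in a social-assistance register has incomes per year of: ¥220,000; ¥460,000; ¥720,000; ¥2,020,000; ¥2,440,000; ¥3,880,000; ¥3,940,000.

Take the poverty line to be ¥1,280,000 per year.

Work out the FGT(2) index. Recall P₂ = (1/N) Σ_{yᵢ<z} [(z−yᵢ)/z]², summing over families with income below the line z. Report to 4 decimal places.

Poor units: ¥220,000, ¥460,000, ¥720,000 (q = 3 of N = 7).
Gap ratios (z−y)/z: (1280000−220000)/1280000 = 0.8281; (1280000−460000)/1280000 = 0.6406; (1280000−720000)/1280000 = 0.4375.
Squared: 0.6858; 0.4104; 0.1914.
Sum = 1.287598; P₂ = 1.287598 / 7 = 0.1839.

0.1839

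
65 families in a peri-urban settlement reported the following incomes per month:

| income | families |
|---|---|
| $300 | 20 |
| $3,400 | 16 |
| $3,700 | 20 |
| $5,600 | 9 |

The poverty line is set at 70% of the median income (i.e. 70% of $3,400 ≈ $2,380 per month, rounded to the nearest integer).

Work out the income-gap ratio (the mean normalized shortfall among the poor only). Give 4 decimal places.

Incomes under z: 20×$300 (q = 20 of N = 65).
Shortfall ratios (z−y)/z: 0.8739 (×20); sum = 17.478992.
The income-gap ratio divides by q (the poor only): 17.478992 / 20 = 0.8739.

0.8739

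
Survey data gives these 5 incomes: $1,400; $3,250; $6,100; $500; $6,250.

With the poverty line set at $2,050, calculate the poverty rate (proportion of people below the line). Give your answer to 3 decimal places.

2 of the 5 people have income below $2,050.
H = 2/5 = 0.400.

0.400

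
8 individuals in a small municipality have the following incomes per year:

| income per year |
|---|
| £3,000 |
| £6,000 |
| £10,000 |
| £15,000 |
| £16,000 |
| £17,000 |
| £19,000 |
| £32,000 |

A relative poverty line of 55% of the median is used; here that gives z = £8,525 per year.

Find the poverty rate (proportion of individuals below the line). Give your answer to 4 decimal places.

2 of the 8 individuals have income below £8,525.
H = 2/8 = 0.2500.

0.2500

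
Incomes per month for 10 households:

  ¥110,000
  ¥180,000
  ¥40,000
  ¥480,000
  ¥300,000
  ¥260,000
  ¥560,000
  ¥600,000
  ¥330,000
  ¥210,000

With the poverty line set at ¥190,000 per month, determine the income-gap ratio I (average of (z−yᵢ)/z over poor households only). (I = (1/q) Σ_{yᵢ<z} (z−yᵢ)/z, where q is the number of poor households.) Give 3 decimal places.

0.421

Poor units: ¥40,000, ¥110,000, ¥180,000 (q = 3 of N = 10).
Shortfall ratios (z−y)/z: 0.7895, 0.4211, 0.0526; sum = 1.263158.
The income-gap ratio divides by q (the poor only): 1.263158 / 3 = 0.421.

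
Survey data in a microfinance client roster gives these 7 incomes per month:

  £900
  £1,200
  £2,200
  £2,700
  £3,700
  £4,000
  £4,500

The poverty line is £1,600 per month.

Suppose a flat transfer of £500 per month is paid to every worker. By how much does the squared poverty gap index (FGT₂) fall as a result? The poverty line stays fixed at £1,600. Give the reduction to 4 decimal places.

Before: below the line — £900, £1,200; squared poverty gap index (FGT₂) = 0.036272.
After the £500 transfer: below the line — £1,400; squared poverty gap index (FGT₂) = 0.002232.
Reduction = 0.036272 − 0.002232 = 0.0340.

0.0340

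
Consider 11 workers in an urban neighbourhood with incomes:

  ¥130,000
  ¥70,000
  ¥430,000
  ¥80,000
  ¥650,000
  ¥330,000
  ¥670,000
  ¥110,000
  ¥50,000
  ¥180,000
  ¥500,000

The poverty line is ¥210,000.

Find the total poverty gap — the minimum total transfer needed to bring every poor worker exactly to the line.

¥640,000

Below the line: ¥50,000, ¥70,000, ¥80,000, ¥110,000, ¥130,000, ¥180,000 (q = 6 of N = 11).
Individual gaps: 210000−50000 = 160000; 210000−70000 = 140000; 210000−80000 = 130000; 210000−110000 = 100000; 210000−130000 = 80000; 210000−180000 = 30000.
Aggregate gap = ¥640,000.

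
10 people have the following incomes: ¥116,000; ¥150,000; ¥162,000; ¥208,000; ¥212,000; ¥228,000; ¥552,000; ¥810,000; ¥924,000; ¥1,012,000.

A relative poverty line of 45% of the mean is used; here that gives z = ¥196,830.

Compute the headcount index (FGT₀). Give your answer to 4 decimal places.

0.3000

3 of the 10 people have income below ¥196,830.
H = 3/10 = 0.3000.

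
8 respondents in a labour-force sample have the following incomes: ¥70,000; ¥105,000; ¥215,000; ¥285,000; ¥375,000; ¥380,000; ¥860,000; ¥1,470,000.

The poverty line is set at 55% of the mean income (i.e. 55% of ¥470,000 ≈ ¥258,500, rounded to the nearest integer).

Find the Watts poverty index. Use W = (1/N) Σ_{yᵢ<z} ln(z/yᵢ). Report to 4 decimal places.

0.2989

Poor units: ¥70,000, ¥105,000, ¥215,000 (q = 3 of N = 8).
Log shortfalls: ln(258500/70000) = 1.3064; ln(258500/105000) = 0.9009; ln(258500/215000) = 0.1843.
W = 2.391593 / 8 = 0.2989.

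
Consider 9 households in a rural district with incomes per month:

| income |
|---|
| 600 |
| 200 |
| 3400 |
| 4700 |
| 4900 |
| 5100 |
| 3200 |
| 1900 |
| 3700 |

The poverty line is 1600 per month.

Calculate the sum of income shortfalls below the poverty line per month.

Below the line: 200, 600 (q = 2 of N = 9).
Individual gaps: 1600−200 = 1400; 1600−600 = 1000.
Aggregate gap = 2400.

2400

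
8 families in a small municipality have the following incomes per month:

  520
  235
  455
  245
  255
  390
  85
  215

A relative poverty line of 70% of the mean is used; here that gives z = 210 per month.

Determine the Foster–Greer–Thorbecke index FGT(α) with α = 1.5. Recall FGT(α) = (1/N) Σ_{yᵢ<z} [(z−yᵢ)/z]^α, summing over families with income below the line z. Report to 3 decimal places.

Below z: 85 (q = 1 of N = 8).
Relative gaps: (210−85)/210 = 0.5952.
Raised to α = 1.5: 0.45924.
Sum = 0.459236; FGT(1.5) = 0.459236 / 8 = 0.057.

0.057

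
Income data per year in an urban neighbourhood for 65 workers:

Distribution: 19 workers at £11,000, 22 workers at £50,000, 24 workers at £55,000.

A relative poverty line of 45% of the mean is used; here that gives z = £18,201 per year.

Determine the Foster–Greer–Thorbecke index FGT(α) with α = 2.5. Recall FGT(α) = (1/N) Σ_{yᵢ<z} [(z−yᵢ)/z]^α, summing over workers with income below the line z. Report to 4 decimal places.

0.0288

Incomes under z: 19×£11,000 (q = 19 of N = 65).
Shortfall ratios: (18201−11000)/18201 = 0.3956 (×19).
Raised to α = 2.5: 0.09846 (×19).
Sum = 1.870671; FGT(2.5) = 1.870671 / 65 = 0.0288.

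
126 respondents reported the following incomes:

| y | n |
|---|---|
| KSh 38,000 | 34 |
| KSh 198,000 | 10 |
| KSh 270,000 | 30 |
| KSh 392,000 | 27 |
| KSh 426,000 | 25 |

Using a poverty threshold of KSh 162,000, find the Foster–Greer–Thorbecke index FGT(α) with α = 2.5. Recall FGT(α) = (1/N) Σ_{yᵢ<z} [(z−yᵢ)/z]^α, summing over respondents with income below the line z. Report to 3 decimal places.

0.138

Below the line: 34×KSh 38,000 (q = 34 of N = 126).
Gap ratios (z−y)/z: (162000−38000)/162000 = 0.7654 (×34).
Raised to α = 2.5: 0.51259 (×34).
Sum = 17.427921; FGT(2.5) = 17.427921 / 126 = 0.138.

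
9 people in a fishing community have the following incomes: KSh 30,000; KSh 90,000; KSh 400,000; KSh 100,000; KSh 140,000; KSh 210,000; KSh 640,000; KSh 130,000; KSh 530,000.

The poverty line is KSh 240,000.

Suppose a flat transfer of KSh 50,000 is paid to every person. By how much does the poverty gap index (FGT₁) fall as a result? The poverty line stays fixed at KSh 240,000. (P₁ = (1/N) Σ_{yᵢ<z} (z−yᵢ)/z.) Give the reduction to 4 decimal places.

0.1296

Before: below the line — KSh 30,000, KSh 90,000, KSh 100,000, KSh 130,000, KSh 140,000, KSh 210,000; poverty gap index (FGT₁) = 0.342593.
After the KSh 50,000 transfer: below the line — KSh 80,000, KSh 140,000, KSh 150,000, KSh 180,000, KSh 190,000; poverty gap index (FGT₁) = 0.212963.
Reduction = 0.342593 − 0.212963 = 0.1296.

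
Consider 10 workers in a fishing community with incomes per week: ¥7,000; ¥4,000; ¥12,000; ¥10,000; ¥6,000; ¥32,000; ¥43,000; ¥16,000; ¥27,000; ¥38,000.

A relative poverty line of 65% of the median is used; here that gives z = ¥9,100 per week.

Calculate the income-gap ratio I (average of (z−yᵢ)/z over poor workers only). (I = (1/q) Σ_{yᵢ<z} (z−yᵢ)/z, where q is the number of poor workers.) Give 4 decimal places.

0.3773

Below z: ¥4,000, ¥6,000, ¥7,000 (q = 3 of N = 10).
Relative gaps: 0.5604, 0.3407, 0.2308; sum = 1.131868.
I averages over the q = 3 poor units only: 1.131868 / 3 = 0.3773.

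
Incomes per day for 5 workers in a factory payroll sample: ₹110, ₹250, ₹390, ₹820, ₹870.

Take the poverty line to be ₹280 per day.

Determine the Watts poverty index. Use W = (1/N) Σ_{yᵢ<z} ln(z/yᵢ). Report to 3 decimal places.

Incomes under z: ₹110, ₹250 (q = 2 of N = 5).
ln(z/y) terms: ln(280/110) = 0.9343; ln(280/250) = 0.1133.
W = 1.047638 / 5 = 0.210.

0.210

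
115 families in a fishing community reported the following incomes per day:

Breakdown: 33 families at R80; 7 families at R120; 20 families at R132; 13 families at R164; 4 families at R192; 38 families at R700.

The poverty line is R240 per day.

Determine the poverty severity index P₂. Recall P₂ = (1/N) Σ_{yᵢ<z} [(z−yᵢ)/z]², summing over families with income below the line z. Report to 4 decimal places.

Incomes under z: 33×R80, 7×R120, 20×R132, 13×R164, 4×R192 (q = 77 of N = 115).
Normalized shortfalls: (240−80)/240 = 0.6667 (×33); (240−120)/240 = 0.5000 (×7); (240−132)/240 = 0.4500 (×20); (240−164)/240 = 0.3167 (×13); (240−192)/240 = 0.2000 (×4).
Squared: 0.4444 (×33); 0.2500 (×7); 0.2025 (×20); 0.1003 (×13); 0.0400 (×4).
Sum = 21.930278; P₂ = 21.930278 / 115 = 0.1907.

0.1907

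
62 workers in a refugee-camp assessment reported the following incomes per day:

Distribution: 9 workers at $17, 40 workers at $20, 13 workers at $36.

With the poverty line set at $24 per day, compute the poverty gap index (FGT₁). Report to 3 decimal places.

0.150

Incomes under z: 9×$17, 40×$20 (q = 49 of N = 62).
Gap ratios (z−y)/z: (24−17)/24 = 0.2917 (×9); (24−20)/24 = 0.1667 (×40).
Sum of shortfalls = 9.291667; P₁ averages over all N: 9.291667 / 62 = 0.150.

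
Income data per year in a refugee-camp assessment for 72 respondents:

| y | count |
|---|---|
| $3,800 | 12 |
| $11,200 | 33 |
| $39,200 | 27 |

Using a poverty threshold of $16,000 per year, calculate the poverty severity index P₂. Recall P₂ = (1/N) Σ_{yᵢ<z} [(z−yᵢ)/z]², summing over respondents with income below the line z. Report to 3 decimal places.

Poor units: 12×$3,800, 33×$11,200 (q = 45 of N = 72).
Shortfall ratios: (16000−3800)/16000 = 0.7625 (×12); (16000−11200)/16000 = 0.3000 (×33).
Squared: 0.5814 (×12); 0.0900 (×33).
Sum = 9.946875; P₂ = 9.946875 / 72 = 0.138.

0.138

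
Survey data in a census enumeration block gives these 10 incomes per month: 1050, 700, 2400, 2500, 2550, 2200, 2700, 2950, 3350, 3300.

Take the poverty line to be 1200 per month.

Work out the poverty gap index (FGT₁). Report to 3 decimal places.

0.054

Below the line: 700, 1050 (q = 2 of N = 10).
Gap ratios (z−y)/z: (1200−700)/1200 = 0.4167; (1200−1050)/1200 = 0.1250.
Sum of shortfalls = 0.541667; P₁ averages over all N: 0.541667 / 10 = 0.054.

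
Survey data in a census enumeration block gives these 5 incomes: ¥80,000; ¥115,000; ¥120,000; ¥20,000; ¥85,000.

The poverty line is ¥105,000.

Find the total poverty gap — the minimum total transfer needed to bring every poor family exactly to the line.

Below z: ¥20,000, ¥80,000, ¥85,000 (q = 3 of N = 5).
Individual gaps: 105000−20000 = 85000; 105000−80000 = 25000; 105000−85000 = 20000.
Aggregate gap = ¥130,000.

¥130,000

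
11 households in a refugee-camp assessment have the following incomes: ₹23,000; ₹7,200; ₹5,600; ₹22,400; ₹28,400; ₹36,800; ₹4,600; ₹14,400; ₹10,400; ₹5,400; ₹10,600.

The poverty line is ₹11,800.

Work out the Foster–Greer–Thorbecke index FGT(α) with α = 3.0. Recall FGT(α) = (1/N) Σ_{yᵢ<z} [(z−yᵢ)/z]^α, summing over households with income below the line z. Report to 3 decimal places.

Poor units: ₹4,600, ₹5,400, ₹5,600, ₹7,200, ₹10,400, ₹10,600 (q = 6 of N = 11).
Shortfall ratios: (11800−4600)/11800 = 0.6102; (11800−5400)/11800 = 0.5424; (11800−5600)/11800 = 0.5254; (11800−7200)/11800 = 0.3898; (11800−10400)/11800 = 0.1186; (11800−10600)/11800 = 0.1017.
Raised to α = 3.0: 0.22717; 0.15955; 0.14505; 0.05924; 0.00167; 0.00105.
Sum = 0.593736; FGT(3.0) = 0.593736 / 11 = 0.054.

0.054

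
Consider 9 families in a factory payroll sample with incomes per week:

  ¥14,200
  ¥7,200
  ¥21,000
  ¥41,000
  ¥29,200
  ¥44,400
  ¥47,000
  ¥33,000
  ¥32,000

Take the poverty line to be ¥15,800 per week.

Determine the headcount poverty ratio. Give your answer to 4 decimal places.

2 of the 9 families have income below ¥15,800.
H = 2/9 = 0.2222.

0.2222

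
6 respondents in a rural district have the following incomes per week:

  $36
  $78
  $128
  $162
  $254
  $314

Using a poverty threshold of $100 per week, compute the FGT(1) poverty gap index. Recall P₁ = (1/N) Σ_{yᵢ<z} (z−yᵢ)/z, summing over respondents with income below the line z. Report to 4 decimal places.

Below the line: $36, $78 (q = 2 of N = 6).
Shortfall ratios: (100−36)/100 = 0.6400; (100−78)/100 = 0.2200.
Sum of shortfalls = 0.860000; P₁ averages over all N: 0.860000 / 6 = 0.1433.

0.1433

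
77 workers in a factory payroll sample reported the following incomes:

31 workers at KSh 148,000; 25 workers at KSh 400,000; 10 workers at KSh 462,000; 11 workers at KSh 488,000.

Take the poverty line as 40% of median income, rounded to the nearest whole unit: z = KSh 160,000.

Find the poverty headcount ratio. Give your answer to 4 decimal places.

31 of the 77 workers have income below KSh 160,000.
H = 31/77 = 0.4026.

0.4026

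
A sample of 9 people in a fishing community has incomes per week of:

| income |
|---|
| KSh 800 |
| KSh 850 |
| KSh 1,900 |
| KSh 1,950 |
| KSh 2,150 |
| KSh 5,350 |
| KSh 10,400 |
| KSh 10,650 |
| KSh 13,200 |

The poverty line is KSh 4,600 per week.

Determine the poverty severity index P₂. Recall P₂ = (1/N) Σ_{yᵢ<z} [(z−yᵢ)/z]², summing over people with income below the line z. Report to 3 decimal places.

0.256

Below z: KSh 800, KSh 850, KSh 1,900, KSh 1,950, KSh 2,150 (q = 5 of N = 9).
Relative gaps: (4600−800)/4600 = 0.8261; (4600−850)/4600 = 0.8152; (4600−1900)/4600 = 0.5870; (4600−1950)/4600 = 0.5761; (4600−2150)/4600 = 0.5326.
Squared: 0.6824; 0.6646; 0.3445; 0.3319; 0.2837.
Sum = 2.307065; P₂ = 2.307065 / 9 = 0.256.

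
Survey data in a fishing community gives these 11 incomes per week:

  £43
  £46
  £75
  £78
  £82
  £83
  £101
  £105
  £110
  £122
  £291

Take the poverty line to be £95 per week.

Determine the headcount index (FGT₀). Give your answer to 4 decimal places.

0.5455

6 of the 11 people have income below £95.
H = 6/11 = 0.5455.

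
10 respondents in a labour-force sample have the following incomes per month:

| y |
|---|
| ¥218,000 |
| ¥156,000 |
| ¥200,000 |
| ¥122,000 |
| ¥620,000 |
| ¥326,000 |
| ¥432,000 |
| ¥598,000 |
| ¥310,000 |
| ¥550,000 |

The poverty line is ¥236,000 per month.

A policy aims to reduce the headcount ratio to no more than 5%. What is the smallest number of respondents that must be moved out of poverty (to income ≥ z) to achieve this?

Currently q = 4 of N = 10 are below the line (H = 0.400).
A headcount ratio of at most 5% allows at most ⌊0.05 × 10⌋ = 0 poor respondents.
So at least 4 − 0 = 4 must be lifted.

4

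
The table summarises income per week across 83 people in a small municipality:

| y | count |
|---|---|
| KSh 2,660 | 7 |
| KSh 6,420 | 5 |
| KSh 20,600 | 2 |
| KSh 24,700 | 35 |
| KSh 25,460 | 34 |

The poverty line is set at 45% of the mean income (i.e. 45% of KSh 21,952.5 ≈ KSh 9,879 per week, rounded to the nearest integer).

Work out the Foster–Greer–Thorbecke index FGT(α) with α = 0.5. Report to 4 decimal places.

Poor units: 7×KSh 2,660, 5×KSh 6,420 (q = 12 of N = 83).
Relative gaps: (9879−2660)/9879 = 0.7307 (×7); (9879−6420)/9879 = 0.3501 (×5).
Raised to α = 0.5: 0.85483 (×7); 0.59172 (×5).
Sum = 8.942459; FGT(0.5) = 8.942459 / 83 = 0.1077.

0.1077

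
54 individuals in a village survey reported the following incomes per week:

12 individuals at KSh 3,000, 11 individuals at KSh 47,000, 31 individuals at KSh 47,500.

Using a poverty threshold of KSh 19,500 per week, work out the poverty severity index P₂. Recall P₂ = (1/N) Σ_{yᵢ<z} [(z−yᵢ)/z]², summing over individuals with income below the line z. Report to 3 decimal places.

Below the line: 12×KSh 3,000 (q = 12 of N = 54).
Shortfall ratios: (19500−3000)/19500 = 0.8462 (×12).
Squared: 0.7160 (×12).
Sum = 8.591716; P₂ = 8.591716 / 54 = 0.159.

0.159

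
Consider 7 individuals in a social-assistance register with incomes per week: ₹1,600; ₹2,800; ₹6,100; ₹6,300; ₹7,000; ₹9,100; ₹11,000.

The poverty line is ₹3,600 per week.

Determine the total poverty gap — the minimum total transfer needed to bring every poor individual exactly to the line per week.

Poor units: ₹1,600, ₹2,800 (q = 2 of N = 7).
Individual gaps: 3600−1600 = 2000; 3600−2800 = 800.
Aggregate gap = ₹2,800.

₹2,800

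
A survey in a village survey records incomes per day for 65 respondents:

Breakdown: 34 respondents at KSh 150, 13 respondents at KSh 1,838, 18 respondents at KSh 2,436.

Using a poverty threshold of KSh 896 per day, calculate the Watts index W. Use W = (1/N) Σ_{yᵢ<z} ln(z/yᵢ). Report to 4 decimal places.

0.9349

Below the line: 34×KSh 150 (q = 34 of N = 65).
Log shortfalls: ln(896/150) = 1.7873 (×34).
W = 60.768374 / 65 = 0.9349.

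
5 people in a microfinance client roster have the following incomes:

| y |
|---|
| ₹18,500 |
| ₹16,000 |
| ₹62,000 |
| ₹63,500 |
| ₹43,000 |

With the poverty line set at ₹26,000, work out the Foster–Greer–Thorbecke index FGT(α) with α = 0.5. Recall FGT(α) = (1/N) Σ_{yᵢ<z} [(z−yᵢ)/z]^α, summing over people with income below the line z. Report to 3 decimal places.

Incomes under z: ₹16,000, ₹18,500 (q = 2 of N = 5).
Normalized shortfalls: (26000−16000)/26000 = 0.3846; (26000−18500)/26000 = 0.2885.
Raised to α = 0.5: 0.62017; 0.53709.
Sum = 1.157260; FGT(0.5) = 1.157260 / 5 = 0.231.

0.231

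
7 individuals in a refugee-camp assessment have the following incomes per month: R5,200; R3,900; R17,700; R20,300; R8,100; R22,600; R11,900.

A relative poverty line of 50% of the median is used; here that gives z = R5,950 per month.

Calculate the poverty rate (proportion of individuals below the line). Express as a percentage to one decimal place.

28.6%

2 of the 7 individuals have income below R5,950.
H = 2/7 = 28.6%.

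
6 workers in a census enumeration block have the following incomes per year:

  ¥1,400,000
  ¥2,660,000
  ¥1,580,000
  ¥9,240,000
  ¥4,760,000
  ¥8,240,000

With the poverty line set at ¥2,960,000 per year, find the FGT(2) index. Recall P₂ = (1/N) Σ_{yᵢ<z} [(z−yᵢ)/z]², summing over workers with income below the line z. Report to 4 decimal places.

Below the line: ¥1,400,000, ¥1,580,000, ¥2,660,000 (q = 3 of N = 6).
Relative gaps: (2960000−1400000)/2960000 = 0.5270; (2960000−1580000)/2960000 = 0.4662; (2960000−2660000)/2960000 = 0.1014.
Squared: 0.2778; 0.2174; 0.0103.
Sum = 0.505387; P₂ = 0.505387 / 6 = 0.0842.

0.0842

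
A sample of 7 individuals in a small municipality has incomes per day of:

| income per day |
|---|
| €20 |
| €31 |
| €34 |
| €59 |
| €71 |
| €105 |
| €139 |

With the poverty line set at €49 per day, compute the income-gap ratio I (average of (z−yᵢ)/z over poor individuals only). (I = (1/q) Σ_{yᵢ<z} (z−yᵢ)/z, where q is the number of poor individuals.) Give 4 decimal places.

0.4218

Below z: €20, €31, €34 (q = 3 of N = 7).
Relative gaps: 0.5918, 0.3673, 0.3061; sum = 1.265306.
The income-gap ratio divides by q (the poor only): 1.265306 / 3 = 0.4218.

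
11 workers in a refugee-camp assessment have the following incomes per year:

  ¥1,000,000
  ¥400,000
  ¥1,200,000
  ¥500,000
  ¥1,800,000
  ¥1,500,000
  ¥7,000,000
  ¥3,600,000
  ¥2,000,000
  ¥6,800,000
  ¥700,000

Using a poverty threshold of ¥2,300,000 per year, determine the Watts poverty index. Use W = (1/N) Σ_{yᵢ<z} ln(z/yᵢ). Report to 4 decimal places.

Below the line: ¥400,000, ¥500,000, ¥700,000, ¥1,000,000, ¥1,200,000, ¥1,500,000, ¥1,800,000, ¥2,000,000 (q = 8 of N = 11).
ln(z/y) terms: ln(2300000/400000) = 1.7492; ln(2300000/500000) = 1.5261; ln(2300000/700000) = 1.1896; ln(2300000/1000000) = 0.8329; ln(2300000/1200000) = 0.6506; ln(2300000/1500000) = 0.4274; ln(2300000/1800000) = 0.2451; ln(2300000/2000000) = 0.1398.
W = 6.760665 / 11 = 0.6146.

0.6146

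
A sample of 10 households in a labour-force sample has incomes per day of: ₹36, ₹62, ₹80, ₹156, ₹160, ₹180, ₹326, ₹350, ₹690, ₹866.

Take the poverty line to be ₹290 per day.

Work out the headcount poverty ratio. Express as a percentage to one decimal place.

60.0%

6 of the 10 households have income below ₹290.
H = 6/10 = 60.0%.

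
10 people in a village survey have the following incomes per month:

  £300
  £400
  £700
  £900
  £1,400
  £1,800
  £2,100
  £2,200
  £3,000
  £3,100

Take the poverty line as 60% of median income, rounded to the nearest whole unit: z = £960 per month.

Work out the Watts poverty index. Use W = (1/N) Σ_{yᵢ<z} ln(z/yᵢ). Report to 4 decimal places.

Incomes under z: £300, £400, £700, £900 (q = 4 of N = 10).
ln(z/y) terms: ln(960/300) = 1.1632; ln(960/400) = 0.8755; ln(960/700) = 0.3159; ln(960/900) = 0.0645.
W = 2.419011 / 10 = 0.2419.

0.2419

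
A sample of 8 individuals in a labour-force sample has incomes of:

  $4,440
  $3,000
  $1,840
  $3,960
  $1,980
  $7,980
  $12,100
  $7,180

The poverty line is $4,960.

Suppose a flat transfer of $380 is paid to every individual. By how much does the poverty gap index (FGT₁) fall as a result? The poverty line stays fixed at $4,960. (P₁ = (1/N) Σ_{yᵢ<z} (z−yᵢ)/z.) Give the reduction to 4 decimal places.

0.0479

Before: below the line — $1,840, $1,980, $3,000, $3,960, $4,440; poverty gap index (FGT₁) = 0.241431.
After the $380 transfer: below the line — $2,220, $2,360, $3,380, $4,340, $4,820; poverty gap index (FGT₁) = 0.193548.
Reduction = 0.241431 − 0.193548 = 0.0479.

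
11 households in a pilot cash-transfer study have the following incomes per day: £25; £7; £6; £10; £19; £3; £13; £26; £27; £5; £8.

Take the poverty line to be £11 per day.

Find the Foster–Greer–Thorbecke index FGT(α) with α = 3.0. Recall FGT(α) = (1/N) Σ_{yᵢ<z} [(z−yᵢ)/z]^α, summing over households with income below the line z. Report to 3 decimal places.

0.065

Incomes under z: £3, £5, £6, £7, £8, £10 (q = 6 of N = 11).
Shortfall ratios: (11−3)/11 = 0.7273; (11−5)/11 = 0.5455; (11−6)/11 = 0.4545; (11−7)/11 = 0.3636; (11−8)/11 = 0.2727; (11−10)/11 = 0.0909.
Raised to α = 3.0: 0.38467; 0.16228; 0.09391; 0.04808; 0.02029; 0.00075.
Sum = 0.709992; FGT(3.0) = 0.709992 / 11 = 0.065.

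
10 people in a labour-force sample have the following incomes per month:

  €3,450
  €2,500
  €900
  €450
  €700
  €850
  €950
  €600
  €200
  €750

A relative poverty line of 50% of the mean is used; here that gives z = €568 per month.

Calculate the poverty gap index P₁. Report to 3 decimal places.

0.086

Poor units: €200, €450 (q = 2 of N = 10).
Relative gaps: (568−200)/568 = 0.6479; (568−450)/568 = 0.2077.
Sum of shortfalls = 0.855634; P₁ averages over all N: 0.855634 / 10 = 0.086.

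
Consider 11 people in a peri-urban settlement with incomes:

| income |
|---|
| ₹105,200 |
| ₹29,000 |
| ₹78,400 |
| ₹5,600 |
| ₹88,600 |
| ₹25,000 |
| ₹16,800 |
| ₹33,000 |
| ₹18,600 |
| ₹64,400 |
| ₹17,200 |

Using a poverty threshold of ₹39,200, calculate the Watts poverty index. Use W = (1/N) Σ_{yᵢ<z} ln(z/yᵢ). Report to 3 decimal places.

Poor units: ₹5,600, ₹16,800, ₹17,200, ₹18,600, ₹25,000, ₹29,000, ₹33,000 (q = 7 of N = 11).
Log gaps: ln(39200/5600) = 1.9459; ln(39200/16800) = 0.8473; ln(39200/17200) = 0.8238; ln(39200/18600) = 0.7455; ln(39200/25000) = 0.4498; ln(39200/29000) = 0.3014; ln(39200/33000) = 0.1722.
W = 5.285842 / 11 = 0.481.

0.481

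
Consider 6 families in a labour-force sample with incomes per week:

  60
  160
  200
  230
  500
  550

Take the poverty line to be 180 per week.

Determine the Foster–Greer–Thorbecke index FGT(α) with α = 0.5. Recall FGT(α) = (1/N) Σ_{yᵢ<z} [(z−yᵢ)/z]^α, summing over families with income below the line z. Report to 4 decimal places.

0.1916

Below z: 60, 160 (q = 2 of N = 6).
Shortfall ratios: (180−60)/180 = 0.6667; (180−160)/180 = 0.1111.
Raised to α = 0.5: 0.81650; 0.33333.
Sum = 1.149830; FGT(0.5) = 1.149830 / 6 = 0.1916.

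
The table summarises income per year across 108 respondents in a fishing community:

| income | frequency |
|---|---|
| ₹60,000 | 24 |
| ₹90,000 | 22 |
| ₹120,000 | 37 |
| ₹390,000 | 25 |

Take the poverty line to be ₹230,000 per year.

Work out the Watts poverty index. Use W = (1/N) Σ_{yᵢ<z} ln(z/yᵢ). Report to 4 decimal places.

0.7126

Incomes under z: 24×₹60,000, 22×₹90,000, 37×₹120,000 (q = 83 of N = 108).
Log shortfalls: ln(230000/60000) = 1.3437 (×24); ln(230000/90000) = 0.9383 (×22); ln(230000/120000) = 0.6506 (×37).
W = 76.963306 / 108 = 0.7126.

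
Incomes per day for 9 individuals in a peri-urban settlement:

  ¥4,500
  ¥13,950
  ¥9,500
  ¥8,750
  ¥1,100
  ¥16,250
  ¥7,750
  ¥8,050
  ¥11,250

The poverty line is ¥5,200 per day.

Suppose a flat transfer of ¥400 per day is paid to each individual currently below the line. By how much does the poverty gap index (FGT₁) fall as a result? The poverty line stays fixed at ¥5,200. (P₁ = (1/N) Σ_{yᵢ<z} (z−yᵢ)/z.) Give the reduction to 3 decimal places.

0.017

Before: below the line — ¥1,100, ¥4,500; poverty gap index (FGT₁) = 0.10256.
After the ¥400 transfer: below the line — ¥1,500, ¥4,900; poverty gap index (FGT₁) = 0.08547.
Reduction = 0.10256 − 0.08547 = 0.017.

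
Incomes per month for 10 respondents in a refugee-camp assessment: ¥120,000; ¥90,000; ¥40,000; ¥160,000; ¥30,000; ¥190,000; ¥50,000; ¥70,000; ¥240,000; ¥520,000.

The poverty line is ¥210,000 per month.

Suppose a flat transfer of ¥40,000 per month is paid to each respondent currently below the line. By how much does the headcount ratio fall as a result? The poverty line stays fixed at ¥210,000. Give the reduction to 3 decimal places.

Before: below the line — ¥30,000, ¥40,000, ¥50,000, ¥70,000, ¥90,000, ¥120,000, ¥160,000, ¥190,000; headcount ratio = 0.80000.
After the ¥40,000 transfer: below the line — ¥70,000, ¥80,000, ¥90,000, ¥110,000, ¥130,000, ¥160,000, ¥200,000; headcount ratio = 0.70000.
Reduction = 0.80000 − 0.70000 = 0.100.

0.100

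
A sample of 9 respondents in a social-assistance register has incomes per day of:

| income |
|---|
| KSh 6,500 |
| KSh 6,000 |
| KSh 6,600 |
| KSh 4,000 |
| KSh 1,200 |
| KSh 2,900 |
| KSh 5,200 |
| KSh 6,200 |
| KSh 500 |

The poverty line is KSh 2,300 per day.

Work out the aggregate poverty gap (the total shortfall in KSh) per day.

KSh 2,900

Below z: KSh 500, KSh 1,200 (q = 2 of N = 9).
Individual gaps: 2300−500 = 1800; 2300−1200 = 1100.
Aggregate gap = KSh 2,900.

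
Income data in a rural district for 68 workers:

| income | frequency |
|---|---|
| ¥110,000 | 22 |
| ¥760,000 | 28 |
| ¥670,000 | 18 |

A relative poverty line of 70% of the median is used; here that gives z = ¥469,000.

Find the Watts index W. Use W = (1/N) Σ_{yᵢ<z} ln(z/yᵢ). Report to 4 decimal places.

Below the line: 22×¥110,000 (q = 22 of N = 68).
Log gaps: ln(469000/110000) = 1.4501 (×22).
W = 31.902693 / 68 = 0.4692.

0.4692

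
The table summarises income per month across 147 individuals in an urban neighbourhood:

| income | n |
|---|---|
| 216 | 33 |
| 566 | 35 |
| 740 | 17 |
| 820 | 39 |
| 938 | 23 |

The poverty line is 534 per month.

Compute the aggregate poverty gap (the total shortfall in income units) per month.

Poor units: 33×216 (q = 33 of N = 147).
Individual gaps: 33×(534−216) = 10494.
Aggregate gap = 10494.

10494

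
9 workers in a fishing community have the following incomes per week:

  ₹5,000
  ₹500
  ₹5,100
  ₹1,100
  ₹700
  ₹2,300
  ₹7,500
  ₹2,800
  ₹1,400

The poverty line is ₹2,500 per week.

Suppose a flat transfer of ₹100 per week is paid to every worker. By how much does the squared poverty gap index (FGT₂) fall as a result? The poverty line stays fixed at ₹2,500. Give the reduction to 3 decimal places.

Before: below the line — ₹500, ₹700, ₹1,100, ₹1,400, ₹2,300; squared poverty gap index (FGT₂) = 0.18578.
After the ₹100 transfer: below the line — ₹600, ₹800, ₹1,200, ₹1,500, ₹2,400; squared poverty gap index (FGT₂) = 0.16356.
Reduction = 0.18578 − 0.16356 = 0.022.

0.022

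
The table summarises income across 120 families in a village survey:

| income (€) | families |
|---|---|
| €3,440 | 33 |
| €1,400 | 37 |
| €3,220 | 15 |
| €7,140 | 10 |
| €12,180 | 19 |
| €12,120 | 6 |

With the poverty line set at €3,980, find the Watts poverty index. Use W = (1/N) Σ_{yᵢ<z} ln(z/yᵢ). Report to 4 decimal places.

0.3887

Incomes under z: 37×€1,400, 15×€3,220, 33×€3,440 (q = 85 of N = 120).
Log shortfalls: ln(3980/1400) = 1.0448 (×37); ln(3980/3220) = 0.2119 (×15); ln(3980/3440) = 0.1458 (×33).
W = 46.648203 / 120 = 0.3887.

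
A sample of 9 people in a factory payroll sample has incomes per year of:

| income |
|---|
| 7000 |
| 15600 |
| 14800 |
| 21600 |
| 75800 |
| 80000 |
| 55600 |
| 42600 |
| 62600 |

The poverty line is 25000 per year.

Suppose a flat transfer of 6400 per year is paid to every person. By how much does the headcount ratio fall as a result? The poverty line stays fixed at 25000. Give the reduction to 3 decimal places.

Before: below the line — 7000, 14800, 15600, 21600; headcount ratio = 0.44444.
After the 6400 transfer: below the line — 13400, 21200, 22000; headcount ratio = 0.33333.
Reduction = 0.44444 − 0.33333 = 0.111.

0.111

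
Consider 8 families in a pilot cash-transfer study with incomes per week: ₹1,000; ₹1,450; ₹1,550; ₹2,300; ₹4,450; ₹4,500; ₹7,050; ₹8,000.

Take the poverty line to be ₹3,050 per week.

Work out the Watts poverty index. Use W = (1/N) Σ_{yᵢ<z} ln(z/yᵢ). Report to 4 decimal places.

Incomes under z: ₹1,000, ₹1,450, ₹1,550, ₹2,300 (q = 4 of N = 8).
ln(z/y) terms: ln(3050/1000) = 1.1151; ln(3050/1450) = 0.7436; ln(3050/1550) = 0.6769; ln(3050/2300) = 0.2822.
W = 2.817839 / 8 = 0.3522.

0.3522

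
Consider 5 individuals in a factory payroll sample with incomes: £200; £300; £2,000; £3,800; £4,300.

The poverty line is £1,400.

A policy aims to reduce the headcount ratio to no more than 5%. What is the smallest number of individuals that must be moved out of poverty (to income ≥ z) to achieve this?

Currently q = 2 of N = 5 are below the line (H = 0.400).
A headcount ratio of at most 5% allows at most ⌊0.05 × 5⌋ = 0 poor individuals.
So at least 2 − 0 = 2 must be lifted.

2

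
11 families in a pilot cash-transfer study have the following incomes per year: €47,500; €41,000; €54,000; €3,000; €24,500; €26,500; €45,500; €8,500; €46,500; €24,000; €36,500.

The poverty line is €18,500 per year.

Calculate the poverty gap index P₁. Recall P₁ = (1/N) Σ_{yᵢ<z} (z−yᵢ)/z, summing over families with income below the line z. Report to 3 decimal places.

Below the line: €3,000, €8,500 (q = 2 of N = 11).
Gap ratios (z−y)/z: (18500−3000)/18500 = 0.8378; (18500−8500)/18500 = 0.5405.
Sum of shortfalls = 1.378378; P₁ averages over all N: 1.378378 / 11 = 0.125.

0.125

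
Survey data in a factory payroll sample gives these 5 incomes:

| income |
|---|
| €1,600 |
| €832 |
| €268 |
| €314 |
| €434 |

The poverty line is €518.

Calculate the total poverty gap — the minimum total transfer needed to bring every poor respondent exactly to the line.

€538

Below the line: €268, €314, €434 (q = 3 of N = 5).
Individual gaps: 518−268 = 250; 518−314 = 204; 518−434 = 84.
Aggregate gap = €538.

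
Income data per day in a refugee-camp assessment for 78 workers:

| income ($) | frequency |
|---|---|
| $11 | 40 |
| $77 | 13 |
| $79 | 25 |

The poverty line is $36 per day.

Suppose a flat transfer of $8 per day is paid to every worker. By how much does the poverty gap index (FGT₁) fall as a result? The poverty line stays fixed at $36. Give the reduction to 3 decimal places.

0.114

Before: below the line — 40×$11; poverty gap index (FGT₁) = 0.35613.
After the $8 transfer: below the line — 40×$19; poverty gap index (FGT₁) = 0.24217.
Reduction = 0.35613 − 0.24217 = 0.114.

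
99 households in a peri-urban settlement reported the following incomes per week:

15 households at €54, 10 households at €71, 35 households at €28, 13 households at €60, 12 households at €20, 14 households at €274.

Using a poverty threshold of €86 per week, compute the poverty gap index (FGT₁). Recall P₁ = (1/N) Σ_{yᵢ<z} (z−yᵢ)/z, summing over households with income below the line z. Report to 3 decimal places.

Below z: 12×€20, 35×€28, 15×€54, 13×€60, 10×€71 (q = 85 of N = 99).
Normalized shortfalls: (86−20)/86 = 0.7674 (×12); (86−28)/86 = 0.6744 (×35); (86−54)/86 = 0.3721 (×15); (86−60)/86 = 0.3023 (×13); (86−71)/86 = 0.1744 (×10).
Sum of shortfalls = 44.069767; P₁ averages over all N: 44.069767 / 99 = 0.445.

0.445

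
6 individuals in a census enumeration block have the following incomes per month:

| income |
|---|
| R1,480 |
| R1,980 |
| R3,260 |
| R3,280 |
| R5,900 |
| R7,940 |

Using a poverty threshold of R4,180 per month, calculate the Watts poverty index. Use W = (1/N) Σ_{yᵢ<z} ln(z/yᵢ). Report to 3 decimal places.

0.379

Poor units: R1,480, R1,980, R3,260, R3,280 (q = 4 of N = 6).
ln(z/y) terms: ln(4180/1480) = 1.0383; ln(4180/1980) = 0.7472; ln(4180/3260) = 0.2486; ln(4180/3280) = 0.2425.
W = 2.276535 / 6 = 0.379.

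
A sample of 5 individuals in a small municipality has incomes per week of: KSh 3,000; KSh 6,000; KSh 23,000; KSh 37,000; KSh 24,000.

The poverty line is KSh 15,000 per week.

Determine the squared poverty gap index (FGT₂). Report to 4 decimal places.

0.2000

Below z: KSh 3,000, KSh 6,000 (q = 2 of N = 5).
Shortfall ratios: (15000−3000)/15000 = 0.8000; (15000−6000)/15000 = 0.6000.
Squared: 0.6400; 0.3600.
Sum = 1.000000; P₂ = 1.000000 / 5 = 0.2000.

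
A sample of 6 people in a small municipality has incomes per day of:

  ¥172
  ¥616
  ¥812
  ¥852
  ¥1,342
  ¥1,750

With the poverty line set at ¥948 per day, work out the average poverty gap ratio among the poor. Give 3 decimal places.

0.353

Poor units: ¥172, ¥616, ¥812, ¥852 (q = 4 of N = 6).
Relative gaps: 0.8186, 0.3502, 0.1435, 0.1013; sum = 1.413502.
The income-gap ratio divides by q (the poor only): 1.413502 / 4 = 0.353.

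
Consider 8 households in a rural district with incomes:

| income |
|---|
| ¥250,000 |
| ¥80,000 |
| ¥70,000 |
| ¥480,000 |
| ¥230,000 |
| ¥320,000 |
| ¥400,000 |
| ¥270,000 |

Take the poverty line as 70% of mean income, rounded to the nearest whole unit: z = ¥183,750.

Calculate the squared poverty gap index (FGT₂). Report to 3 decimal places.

0.088

Incomes under z: ¥70,000, ¥80,000 (q = 2 of N = 8).
Shortfall ratios: (183750−70000)/183750 = 0.6190; (183750−80000)/183750 = 0.5646.
Squared: 0.3832; 0.3188.
Sum = 0.702022; P₂ = 0.702022 / 8 = 0.088.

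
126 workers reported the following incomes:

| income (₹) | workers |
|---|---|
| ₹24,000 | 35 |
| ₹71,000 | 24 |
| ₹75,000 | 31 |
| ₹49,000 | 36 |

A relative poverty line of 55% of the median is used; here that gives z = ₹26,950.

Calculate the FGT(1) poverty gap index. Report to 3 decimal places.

0.030

Below z: 35×₹24,000 (q = 35 of N = 126).
Shortfall ratios: (26950−24000)/26950 = 0.1095 (×35).
Σ = 3.831169. Dividing by the full population N = 126 gives P₁ = 0.030.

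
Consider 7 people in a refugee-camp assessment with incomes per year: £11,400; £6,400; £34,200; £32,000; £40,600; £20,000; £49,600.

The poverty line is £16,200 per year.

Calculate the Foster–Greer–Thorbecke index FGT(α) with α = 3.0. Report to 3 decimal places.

Incomes under z: £6,400, £11,400 (q = 2 of N = 7).
Relative gaps: (16200−6400)/16200 = 0.6049; (16200−11400)/16200 = 0.2963.
Raised to α = 3.0: 0.22138; 0.02601.
Sum = 0.247390; FGT(3.0) = 0.247390 / 7 = 0.035.

0.035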